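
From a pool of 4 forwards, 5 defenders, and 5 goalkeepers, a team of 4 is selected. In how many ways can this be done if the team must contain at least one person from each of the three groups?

550

Unrestricted: C(14,4) = 1001 ways to pick any 4 of the 14.
Subtract selections that omit an entire group: no forwards → C(10,4) = 210; no defenders → C(9,4) = 126; no goalkeepers → C(9,4) = 126.
Add back selections omitting two groups (i.e. drawn from a single group): C(4,4) + C(5,4) + C(5,4) = 11.
By inclusion–exclusion: 1001 − 462 + 11 = 550.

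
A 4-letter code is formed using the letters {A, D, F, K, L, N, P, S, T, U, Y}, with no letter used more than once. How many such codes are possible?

This is a permutation of 4 out of 11: P(11,4) = 11!/7!.
That product is 11 × 10 × 9 × 8 = 7920.

7920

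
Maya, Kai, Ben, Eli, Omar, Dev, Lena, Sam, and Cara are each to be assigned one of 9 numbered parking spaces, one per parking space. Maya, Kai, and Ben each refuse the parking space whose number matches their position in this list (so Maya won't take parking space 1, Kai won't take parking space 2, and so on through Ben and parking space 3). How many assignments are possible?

256320

Let Aᵢ (for i ∈ {1, 2, 3}) be the placements that put person i in their forbidden parking space. Any j of these fix j positions, leaving (9−j)! ways to fill the rest, and there are C(3,j) ways to pick which j.
By inclusion–exclusion, the number of valid placements is Σ_{j=0}^{3} (−1)^j C(3,j)·(9−j)!.
Computing: 362880 − 120960 + 15120 − 720 = 256320.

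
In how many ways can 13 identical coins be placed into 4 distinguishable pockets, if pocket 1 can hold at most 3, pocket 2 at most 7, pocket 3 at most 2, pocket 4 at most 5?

By stars and bars, unrestricted non-negative solutions to x_1+…+x_4 = 13 number C(13+3,3) = 560.
Subtract solutions that violate a single cap (substitute x_i' = x_i − (cap_i+1)): x_1 ≥ 4 gives C(12,3) = 220; x_2 ≥ 8 gives C(8,3) = 56; x_3 ≥ 3 gives C(13,3) = 286; x_4 ≥ 6 gives C(10,3) = 120. Together 682.
Add back pairs where two caps are both exceeded: 4 + 84 + 20 + 10 + 0 + 35 = 153.
Subtract triples: 0 + 0 + 1 + 0 = 1.
By inclusion–exclusion the count is 560 − 682 + 153 − 1 = 30.

30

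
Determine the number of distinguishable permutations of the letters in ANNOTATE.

Letter multiplicities in ANNOTATE: A×2, E×1, N×2, O×1, T×2.
So there are 8! / (2!·2!·2!) = 5040 distinguishable arrangements.

5040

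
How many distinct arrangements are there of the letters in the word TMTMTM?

20

The 6 letters of TMTMTM have repeats: M appearing 3 times and T appearing 3 times.
The number of distinct arrangements is 6!/(3!·3!) = 720/36 = 20.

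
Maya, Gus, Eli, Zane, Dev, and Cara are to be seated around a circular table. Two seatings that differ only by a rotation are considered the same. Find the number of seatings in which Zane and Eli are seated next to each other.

Glue Zane and Eli into a block (2 internal orders). Seating 5 units around a circle gives (4)! arrangements.
So 2 × (4)! = 2 × 24 = 48.

48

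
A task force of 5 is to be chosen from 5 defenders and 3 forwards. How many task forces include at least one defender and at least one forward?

With no constraint there are C(8,5) = 56 possible selections.
Selections missing a whole group: no defenders → C(3,5) = 0; no forwards → C(5,5) = 1.
Both groups omitted at once is impossible, so 56 − 1 = 55.

55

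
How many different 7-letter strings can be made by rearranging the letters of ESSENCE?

420

ESSENCE has 7 letters with E appearing 3 times and S appearing twice.
The number of distinct arrangements is 7!/(3!·2!) = 5040/12 = 420.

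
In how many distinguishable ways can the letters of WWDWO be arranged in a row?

WWDWO has 5 letters with W appearing 3 times.
So there are 5! / (3!) = 20 distinguishable arrangements.

20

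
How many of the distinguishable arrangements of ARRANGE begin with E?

180

With the first slot taken by E, it remains to arrange the other 6 letters (ARRANG).
Those 6 letters have A appearing twice and R appearing twice, giving (6)!/(2!·2!) = 180.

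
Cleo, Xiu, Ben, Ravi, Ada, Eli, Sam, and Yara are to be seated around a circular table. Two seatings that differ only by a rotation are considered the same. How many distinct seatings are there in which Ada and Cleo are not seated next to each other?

Without the restriction there are (7)! = 5040 seatings.
Those with Ada next to Cleo: fuse the pair into one unit and seat 7 units around a circle — 2·(6)! = 1440.
Subtracting, 5040 − 1440 = 3600.

3600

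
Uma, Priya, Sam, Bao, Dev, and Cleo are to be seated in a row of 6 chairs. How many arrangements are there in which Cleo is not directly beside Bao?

480

There are 6! = 720 arrangements in all. If Cleo and Bao are adjacent, merging them into one block gives 2·(5)! = 240 arrangements.
Complementary counting: 720 − 240 = 480.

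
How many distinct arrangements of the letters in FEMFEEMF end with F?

Fix F in the last position and arrange the remaining 7 letters.
Those 7 letters have E appearing 3 times, F appearing twice, and M appearing twice, giving (7)!/(3!·2!·2!) = 210.

210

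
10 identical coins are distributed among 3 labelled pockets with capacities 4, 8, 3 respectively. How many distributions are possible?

17

By stars and bars, unrestricted non-negative solutions to x_1+…+x_3 = 10 number C(10+2,2) = 66.
Subtract solutions that violate a single cap (substitute x_i' = x_i − (cap_i+1)): x_1 ≥ 5 gives C(7,2) = 21; x_2 ≥ 9 gives C(3,2) = 3; x_3 ≥ 4 gives C(8,2) = 28. Together 52.
Add back pairs where two caps are both exceeded: 0 + 3 + 0 = 3.
By inclusion–exclusion the count is 66 − 52 + 3 = 17.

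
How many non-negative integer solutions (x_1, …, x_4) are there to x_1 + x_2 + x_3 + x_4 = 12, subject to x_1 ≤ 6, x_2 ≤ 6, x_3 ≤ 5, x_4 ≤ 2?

79

Without the upper bounds there are C(15,3) = 455 ways to split 12 among 4 variables.
Subtract solutions that violate a single cap (substitute x_i' = x_i − (cap_i+1)): x_1 ≥ 7 gives C(8,3) = 56; x_2 ≥ 7 gives C(8,3) = 56; x_3 ≥ 6 gives C(9,3) = 84; x_4 ≥ 3 gives C(12,3) = 220. Together 416.
Add back pairs where two caps are both exceeded: 0 + 0 + 10 + 0 + 10 + 20 = 40.
By inclusion–exclusion the count is 455 − 416 + 40 = 79.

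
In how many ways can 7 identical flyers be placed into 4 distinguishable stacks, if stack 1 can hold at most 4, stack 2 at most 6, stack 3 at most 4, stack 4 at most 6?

98

Without the upper bounds there are C(10,3) = 120 ways to split 7 among 4 stacks.
Subtract solutions that violate a single cap (substitute x_i' = x_i − (cap_i+1)): x_1 ≥ 5 gives C(5,3) = 10; x_2 ≥ 7 gives C(3,3) = 1; x_3 ≥ 5 gives C(5,3) = 10; x_4 ≥ 7 gives C(3,3) = 1. Together 22.
No two caps can be exceeded simultaneously, so the pair terms are all 0.
By inclusion–exclusion the count is 120 − 22 + 0 = 98.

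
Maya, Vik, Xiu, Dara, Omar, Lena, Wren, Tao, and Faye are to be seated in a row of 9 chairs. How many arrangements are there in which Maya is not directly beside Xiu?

Of the 9! = 362880 arrangements, those with Maya and Xiu adjacent number 2 × 8! = 80640 (treat the pair as a block with 2 internal orders).
So 362880 − 80640 = 282240 arrangements keep them apart.

282240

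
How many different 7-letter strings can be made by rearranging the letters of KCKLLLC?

The 7 letters of KCKLLLC have repeats: C appearing twice, K appearing twice, and L appearing 3 times.
So there are 7! / (3!·2!·2!) = 210 distinguishable arrangements.

210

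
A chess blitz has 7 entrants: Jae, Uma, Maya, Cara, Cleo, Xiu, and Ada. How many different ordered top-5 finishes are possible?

2520

This is an ordered selection of 5 from 7: P(7,5).
That gives 7 × 6 × 5 × 4 × 3 = 2520.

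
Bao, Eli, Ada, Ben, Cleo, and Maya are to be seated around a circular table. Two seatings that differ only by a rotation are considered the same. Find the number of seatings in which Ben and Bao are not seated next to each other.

72

All circular seatings of 6 people number (5)! = 120.
Seatings with Ben beside Bao: treat them as a block with 2 internal orders, giving 2 × (4)! = 48.
Subtracting, 120 − 48 = 72.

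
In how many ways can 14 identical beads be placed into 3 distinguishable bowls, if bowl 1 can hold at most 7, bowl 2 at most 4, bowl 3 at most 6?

Without the upper bounds there are C(16,2) = 120 ways to split 14 among 3 bowls.
Subtract solutions that violate a single cap (substitute x_i' = x_i − (cap_i+1)): x_1 ≥ 8 gives C(8,2) = 28; x_2 ≥ 5 gives C(11,2) = 55; x_3 ≥ 7 gives C(9,2) = 36. Together 119.
Add back pairs where two caps are both exceeded: 3 + 0 + 6 = 9.
By inclusion–exclusion the count is 120 − 119 + 9 = 10.

10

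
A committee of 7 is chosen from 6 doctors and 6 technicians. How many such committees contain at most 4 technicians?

696

Split by how many technicians are chosen (0 through 4).
Sum: C(6,0)·C(6,7) + C(6,1)·C(6,6) + C(6,2)·C(6,5) + C(6,3)·C(6,4) + C(6,4)·C(6,3) = 0 + 6 + 90 + 300 + 300 = 696.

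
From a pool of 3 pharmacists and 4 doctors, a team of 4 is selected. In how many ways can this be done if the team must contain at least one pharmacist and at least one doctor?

Total 4-person selections from all 7: C(7,4) = 35.
Subtract selections that omit an entire group: no pharmacists → C(4,4) = 1; no doctors → C(3,4) = 0.
Both groups omitted at once is impossible, so 35 − 1 = 34.

34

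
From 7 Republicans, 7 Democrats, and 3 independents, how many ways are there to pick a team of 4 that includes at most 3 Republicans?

2345

Split by how many Republicans are chosen (0 through 3).
Sum: C(7,0)·C(10,4) + C(7,1)·C(10,3) + C(7,2)·C(10,2) + C(7,3)·C(10,1) = 210 + 840 + 945 + 350 = 2345.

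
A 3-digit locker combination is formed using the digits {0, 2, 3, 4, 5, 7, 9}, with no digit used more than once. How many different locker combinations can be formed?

This is a permutation of 3 out of 7: P(7,3) = 7!/4!.
7 × 6 × 5 = 210.

210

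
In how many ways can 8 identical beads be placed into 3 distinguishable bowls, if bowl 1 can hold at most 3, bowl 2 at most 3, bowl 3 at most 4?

Without the upper bounds there are C(10,2) = 45 ways to split 8 among 3 bowls.
Subtract solutions that violate a single cap (substitute x_i' = x_i − (cap_i+1)): x_1 ≥ 4 gives C(6,2) = 15; x_2 ≥ 4 gives C(6,2) = 15; x_3 ≥ 5 gives C(5,2) = 10. Together 40.
Add back pairs where two caps are both exceeded: 1 + 0 + 0 = 1.
By inclusion–exclusion the count is 45 − 40 + 1 = 6.

6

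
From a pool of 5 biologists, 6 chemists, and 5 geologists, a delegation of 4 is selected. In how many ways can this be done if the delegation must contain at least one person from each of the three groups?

975

Total 4-person selections from all 16: C(16,4) = 1820.
Subtract selections that omit an entire group: no biologists → C(11,4) = 330; no chemists → C(10,4) = 210; no geologists → C(11,4) = 330.
Add back selections omitting two groups (i.e. drawn from a single group): C(5,4) + C(6,4) + C(5,4) = 25.
By inclusion–exclusion: 1820 − 870 + 25 = 975.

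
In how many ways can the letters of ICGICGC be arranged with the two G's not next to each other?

Total arrangements of ICGICGC: 7!/(3!·2!·2!) = 210.
If the two G's are adjacent, glue them into one block, leaving 6 items to arrange: (6)!/(3!·2!) = 60 ways.
Subtracting, 210 − 60 = 150 arrangements keep the G's apart.

150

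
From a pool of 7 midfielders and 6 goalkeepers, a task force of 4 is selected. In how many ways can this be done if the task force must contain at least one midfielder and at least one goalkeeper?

Unrestricted: C(13,4) = 715 ways to pick any 4 of the 13.
Selections missing a whole group: no midfielders → C(6,4) = 15; no goalkeepers → C(7,4) = 35.
Both groups omitted at once is impossible, so 715 − 50 = 665.

665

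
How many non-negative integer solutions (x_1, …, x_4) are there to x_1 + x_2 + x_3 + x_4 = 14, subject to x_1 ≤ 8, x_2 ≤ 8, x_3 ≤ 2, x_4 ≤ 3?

By stars and bars, unrestricted non-negative solutions to x_1+…+x_4 = 14 number C(14+3,3) = 680.
Subtract solutions that violate a single cap (substitute x_i' = x_i − (cap_i+1)): x_1 ≥ 9 gives C(8,3) = 56; x_2 ≥ 9 gives C(8,3) = 56; x_3 ≥ 3 gives C(14,3) = 364; x_4 ≥ 4 gives C(13,3) = 286. Together 762.
Add back pairs where two caps are both exceeded: 0 + 10 + 4 + 10 + 4 + 120 = 148.
By inclusion–exclusion the count is 680 − 762 + 148 = 66.

66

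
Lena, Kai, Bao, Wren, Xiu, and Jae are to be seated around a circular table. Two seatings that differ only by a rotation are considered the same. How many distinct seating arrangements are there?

Seat Lena anywhere (absorbing the rotational symmetry), then permute the other 5: (5)! = 120.

120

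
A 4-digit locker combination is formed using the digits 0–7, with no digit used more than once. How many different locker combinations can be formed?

With no repetition, fill the 4 digits in order: 8 choices, then 7, down to 5.
That product is 8 × 7 × 6 × 5 = 1680.

1680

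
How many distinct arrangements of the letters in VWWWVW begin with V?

5

Fix V in the first position and arrange the remaining 5 letters.
Those 5 letters have W appearing 4 times, giving (5)!/(4!) = 5.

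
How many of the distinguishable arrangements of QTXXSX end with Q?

With the last slot taken by Q, it remains to arrange the other 5 letters (TXXSX).
Those 5 letters have X appearing 3 times, giving (5)!/(3!) = 20.

20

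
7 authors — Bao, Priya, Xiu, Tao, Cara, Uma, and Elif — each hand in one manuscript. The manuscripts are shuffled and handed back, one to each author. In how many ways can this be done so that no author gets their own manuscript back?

This is the derangement count D_7: permutations of 7 items with no fixed point.
By inclusion–exclusion this is Σ_{j=0}^{7} (−1)^j C(7,j)·(7−j)!.
Computing: 5040 − 5040 + 2520 − 840 + 210 − 42 + 7 − 1 = 1854.

1854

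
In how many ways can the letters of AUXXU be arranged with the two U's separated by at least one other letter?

18

There are 5!/(2!·2!) = 30 arrangements of AUXXU in total.
Arrangements with the U's together: treat UU as one letter, giving (4)!/(2!) = 12.
Hence 30 − 12 = 18.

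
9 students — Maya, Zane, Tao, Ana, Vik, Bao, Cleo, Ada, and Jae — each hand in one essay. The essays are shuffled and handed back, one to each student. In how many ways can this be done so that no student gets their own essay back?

Count assignments avoiding every fixed point. For any j of the 9 students fixed to their own essay, the other 9−j can be arranged in (9−j)! ways.
By inclusion–exclusion this is Σ_{j=0}^{9} (−1)^j C(9,j)·(9−j)!.
Computing: 362880 − 362880 + 181440 − 60480 + 15120 − 3024 + 504 − 72 + 9 − 1 = 133496.

133496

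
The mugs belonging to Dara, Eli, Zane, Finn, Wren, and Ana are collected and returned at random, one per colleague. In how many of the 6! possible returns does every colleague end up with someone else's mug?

265

Count assignments avoiding every fixed point. For any j of the 6 colleagues fixed to their own mug, the other 6−j can be arranged in (6−j)! ways.
By inclusion–exclusion this is Σ_{j=0}^{6} (−1)^j C(6,j)·(6−j)!.
Computing: 720 − 720 + 360 − 120 + 30 − 6 + 1 = 265.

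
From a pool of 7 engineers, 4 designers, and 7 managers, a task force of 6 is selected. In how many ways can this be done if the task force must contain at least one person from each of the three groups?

14651

With no constraint there are C(18,6) = 18564 possible selections.
Selections missing a whole group: no engineers → C(11,6) = 462; no designers → C(14,6) = 3003; no managers → C(11,6) = 462.
Add back selections omitting two groups (i.e. drawn from a single group): C(7,6) + C(4,6) + C(7,6) = 14.
By inclusion–exclusion: 18564 − 3927 + 14 = 14651.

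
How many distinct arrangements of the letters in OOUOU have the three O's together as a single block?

Treat the 3 copies of O as a single block. The multiset to arrange is then {OOO, U, U}, 3 items in all.
That gives (3)!/(2!) = 3 arrangements.

3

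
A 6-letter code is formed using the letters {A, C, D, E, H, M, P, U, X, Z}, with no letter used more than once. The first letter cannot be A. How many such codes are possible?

136080

The first letter has 10−1 = 9 choices (anything except A).
The remaining 5 letters are filled from the other 9 symbols without repetition: 9 × 8 × 7 × 6 × 5 = 15120.
Total: 9 × 15120 = 136080.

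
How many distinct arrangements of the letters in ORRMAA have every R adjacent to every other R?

60

Treat the 2 copies of R as a single block. The multiset to arrange is then {RR, A, A, M, O}, 5 items in all.
That gives (5)!/(2!) = 60 arrangements.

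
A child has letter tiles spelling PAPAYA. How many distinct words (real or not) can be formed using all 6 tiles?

60

PAPAYA has 6 letters with A appearing 3 times and P appearing twice.
Dividing 6! = 720 by 3!·2! = 12 for the repeated letters gives 60.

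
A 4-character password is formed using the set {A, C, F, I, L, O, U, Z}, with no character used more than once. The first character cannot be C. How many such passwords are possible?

The first character has 8−1 = 7 choices (anything except C).
The remaining 3 characters are filled from the other 7 symbols without repetition: 7 × 6 × 5 = 210.
Total: 7 × 210 = 1470.

1470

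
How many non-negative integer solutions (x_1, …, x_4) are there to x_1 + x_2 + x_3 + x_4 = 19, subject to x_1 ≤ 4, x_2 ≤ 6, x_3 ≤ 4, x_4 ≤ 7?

10

Without the upper bounds there are C(22,3) = 1540 ways to split 19 among 4 variables.
Subtract solutions that violate a single cap (substitute x_i' = x_i − (cap_i+1)): x_1 ≥ 5 gives C(17,3) = 680; x_2 ≥ 7 gives C(15,3) = 455; x_3 ≥ 5 gives C(17,3) = 680; x_4 ≥ 8 gives C(14,3) = 364. Together 2179.
Add back pairs where two caps are both exceeded: 120 + 220 + 84 + 120 + 35 + 84 = 663.
Subtract triples: 10 + 0 + 4 + 0 = 14.
By inclusion–exclusion the count is 1540 − 2179 + 663 − 14 = 10.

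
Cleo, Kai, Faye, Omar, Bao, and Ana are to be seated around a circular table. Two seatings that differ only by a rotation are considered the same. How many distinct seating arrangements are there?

Seat Cleo anywhere (absorbing the rotational symmetry), then permute the other 5: (5)! = 120.

120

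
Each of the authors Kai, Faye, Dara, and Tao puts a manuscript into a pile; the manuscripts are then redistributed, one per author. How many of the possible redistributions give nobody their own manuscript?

9

This is the derangement count D_4: permutations of 4 items with no fixed point.
By inclusion–exclusion this is Σ_{j=0}^{4} (−1)^j C(4,j)·(4−j)!.
Computing: 24 − 24 + 12 − 4 + 1 = 9.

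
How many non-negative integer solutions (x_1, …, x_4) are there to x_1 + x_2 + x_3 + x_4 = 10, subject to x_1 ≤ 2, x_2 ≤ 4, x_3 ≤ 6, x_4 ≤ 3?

Without the upper bounds there are C(13,3) = 286 ways to split 10 among 4 variables.
Subtract solutions that violate a single cap (substitute x_i' = x_i − (cap_i+1)): x_1 ≥ 3 gives C(10,3) = 120; x_2 ≥ 5 gives C(8,3) = 56; x_3 ≥ 7 gives C(6,3) = 20; x_4 ≥ 4 gives C(9,3) = 84. Together 280.
Add back pairs where two caps are both exceeded: 10 + 1 + 20 + 0 + 4 + 0 = 35.
By inclusion–exclusion the count is 286 − 280 + 35 = 41.

41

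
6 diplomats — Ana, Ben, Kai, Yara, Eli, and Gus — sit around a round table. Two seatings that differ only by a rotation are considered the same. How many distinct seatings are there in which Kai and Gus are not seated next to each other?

Without the restriction there are (5)! = 120 seatings.
Those with Kai next to Gus: fuse the pair into one unit and seat 5 units around a circle — 2·(4)! = 48.
Subtracting, 120 − 48 = 72.

72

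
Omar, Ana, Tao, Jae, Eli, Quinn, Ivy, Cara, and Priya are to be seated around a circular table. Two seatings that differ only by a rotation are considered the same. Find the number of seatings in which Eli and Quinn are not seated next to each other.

30240

Without the restriction there are (8)! = 40320 seatings.
Seatings with Eli beside Quinn: treat them as a block with 2 internal orders, giving 2 × (7)! = 10080.
Subtracting, 40320 − 10080 = 30240.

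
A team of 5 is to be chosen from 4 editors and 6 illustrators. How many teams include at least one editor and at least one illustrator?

Unrestricted: C(10,5) = 252 ways to pick any 5 of the 10.
Subtract selections that omit an entire group: no editors → C(6,5) = 6; no illustrators → C(4,5) = 0.
Both groups omitted at once is impossible, so 252 − 6 = 246.

246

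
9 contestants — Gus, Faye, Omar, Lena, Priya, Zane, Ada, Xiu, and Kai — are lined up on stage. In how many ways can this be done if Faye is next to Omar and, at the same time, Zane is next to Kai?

Treat {Faye,Omar} as one block (2 orders) and {Zane,Kai} as another (2 orders).
That leaves 7 units to arrange: 2 × 2 × 7! = 4 × 5040 = 20160.

20160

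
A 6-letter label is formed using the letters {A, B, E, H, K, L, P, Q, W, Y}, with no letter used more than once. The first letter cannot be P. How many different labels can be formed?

136080

The first letter has 10−1 = 9 choices (anything except P).
The remaining 5 letters are filled from the other 9 symbols without repetition: 9 × 8 × 7 × 6 × 5 = 15120.
Total: 9 × 15120 = 136080.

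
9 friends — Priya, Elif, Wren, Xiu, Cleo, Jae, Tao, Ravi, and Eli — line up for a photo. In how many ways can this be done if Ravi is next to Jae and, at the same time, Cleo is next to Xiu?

Treat {Ravi,Jae} as one block (2 orders) and {Cleo,Xiu} as another (2 orders).
That leaves 7 units to arrange: 2 × 2 × 7! = 4 × 5040 = 20160.

20160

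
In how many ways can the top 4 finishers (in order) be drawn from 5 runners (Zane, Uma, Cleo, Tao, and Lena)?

There are 5 choices for 1st place, 4 for 2nd, and so on down to 2 for position 4.
That gives 5 × 4 × 3 × 2 = 120.

120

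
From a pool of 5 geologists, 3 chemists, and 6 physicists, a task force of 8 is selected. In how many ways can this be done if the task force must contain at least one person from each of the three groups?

2828

Total 8-person selections from all 14: C(14,8) = 3003.
Selections missing a whole group: no geologists → C(9,8) = 9; no chemists → C(11,8) = 165; no physicists → C(8,8) = 1.
Add back selections omitting two groups (i.e. drawn from a single group): C(5,8) + C(3,8) + C(6,8) = 0.
By inclusion–exclusion: 3003 − 175 + 0 = 2828.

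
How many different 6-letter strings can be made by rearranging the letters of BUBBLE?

120

Letter multiplicities in BUBBLE: B×3, E×1, L×1, U×1.
Dividing 6! = 720 by 3! = 6 for the repeated letters gives 120.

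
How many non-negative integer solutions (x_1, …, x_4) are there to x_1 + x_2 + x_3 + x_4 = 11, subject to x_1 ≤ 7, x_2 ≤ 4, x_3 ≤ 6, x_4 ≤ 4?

145

By stars and bars, unrestricted non-negative solutions to x_1+…+x_4 = 11 number C(11+3,3) = 364.
Subtract solutions that violate a single cap (substitute x_i' = x_i − (cap_i+1)): x_1 ≥ 8 gives C(6,3) = 20; x_2 ≥ 5 gives C(9,3) = 84; x_3 ≥ 7 gives C(7,3) = 35; x_4 ≥ 5 gives C(9,3) = 84. Together 223.
Add back pairs where two caps are both exceeded: 0 + 0 + 0 + 0 + 4 + 0 = 4.
By inclusion–exclusion the count is 364 − 223 + 4 = 145.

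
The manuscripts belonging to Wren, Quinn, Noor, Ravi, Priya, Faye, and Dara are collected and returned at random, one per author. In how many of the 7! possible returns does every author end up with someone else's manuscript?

Count assignments avoiding every fixed point. For any j of the 7 authors fixed to their own manuscript, the other 7−j can be arranged in (7−j)! ways.
By inclusion–exclusion this is Σ_{j=0}^{7} (−1)^j C(7,j)·(7−j)!.
Computing: 5040 − 5040 + 2520 − 840 + 210 − 42 + 7 − 1 = 1854.

1854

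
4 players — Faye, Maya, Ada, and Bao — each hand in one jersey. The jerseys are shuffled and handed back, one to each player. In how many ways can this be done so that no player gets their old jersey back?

9

This is the derangement count D_4: permutations of 4 items with no fixed point.
By inclusion–exclusion this is Σ_{j=0}^{4} (−1)^j C(4,j)·(4−j)!.
Computing: 24 − 24 + 12 − 4 + 1 = 9.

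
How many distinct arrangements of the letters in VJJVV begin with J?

With the first slot taken by J, it remains to arrange the other 4 letters (VJVV).
Those 4 letters have V appearing 3 times, giving (4)!/(3!) = 4.

4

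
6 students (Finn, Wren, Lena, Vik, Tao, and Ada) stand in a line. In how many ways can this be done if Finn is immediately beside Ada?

Glue Finn and Ada into one block (2 internal orders), leaving 5 units to arrange in a row.
So the count is 2·(5)! = 240.

240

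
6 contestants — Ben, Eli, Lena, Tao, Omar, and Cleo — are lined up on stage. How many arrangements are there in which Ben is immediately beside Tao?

Treat {Ben, Tao} as a single unit. There are 5 units to order, and the pair itself can be ordered 2 ways.
That gives 2 × 5! = 2 × 120 = 240.

240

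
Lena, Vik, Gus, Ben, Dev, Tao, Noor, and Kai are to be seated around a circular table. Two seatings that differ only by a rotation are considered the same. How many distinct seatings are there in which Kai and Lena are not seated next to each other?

All circular seatings of 8 people number (7)! = 5040.
Those with Kai next to Lena: fuse the pair into one unit and seat 7 units around a circle — 2·(6)! = 1440.
Subtracting, 5040 − 1440 = 3600.

3600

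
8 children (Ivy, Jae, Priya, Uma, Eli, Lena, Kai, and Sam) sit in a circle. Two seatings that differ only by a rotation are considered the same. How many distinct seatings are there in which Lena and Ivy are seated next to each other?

Treat {Lena, Ivy} as one unit (2 internal orders) and seat the resulting 7 units around the table: (6)! circular arrangements.
So 2 × (6)! = 2 × 720 = 1440.

1440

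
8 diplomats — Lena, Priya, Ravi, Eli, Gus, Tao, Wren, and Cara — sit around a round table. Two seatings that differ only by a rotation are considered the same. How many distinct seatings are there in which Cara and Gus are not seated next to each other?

Without the restriction there are (7)! = 5040 seatings.
Seatings with Cara beside Gus: treat them as a block with 2 internal orders, giving 2 × (6)! = 1440.
Subtracting, 5040 − 1440 = 3600.

3600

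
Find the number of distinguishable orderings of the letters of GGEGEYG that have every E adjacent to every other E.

30

Treat the 2 copies of E as a single block. The multiset to arrange is then {EE, G, G, G, G, Y}, 6 items in all.
That gives (6)!/(4!) = 30 arrangements.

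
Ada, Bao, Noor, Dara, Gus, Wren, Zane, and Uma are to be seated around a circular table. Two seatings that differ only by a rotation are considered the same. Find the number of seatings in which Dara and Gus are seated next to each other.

1440

Glue Dara and Gus into a block (2 internal orders). Seating 7 units around a circle gives (6)! arrangements.
So 2 × (6)! = 2 × 720 = 1440.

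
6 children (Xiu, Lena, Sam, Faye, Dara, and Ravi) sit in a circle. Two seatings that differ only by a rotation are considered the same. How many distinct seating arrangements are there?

Seat Xiu anywhere (absorbing the rotational symmetry), then permute the other 5: (5)! = 120.

120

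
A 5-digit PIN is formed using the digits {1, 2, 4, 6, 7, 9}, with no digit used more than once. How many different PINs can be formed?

Choose and order 5 of the 6 symbols: the first digit has 6 options, the next 5, and so on down to 2.
That product is 6 × 5 × 4 × 3 × 2 = 720.

720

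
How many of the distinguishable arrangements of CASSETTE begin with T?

1260

With the first slot taken by T, it remains to arrange the other 7 letters (CASSETE).
Those 7 letters have E appearing twice and S appearing twice, giving (7)!/(2!·2!) = 1260.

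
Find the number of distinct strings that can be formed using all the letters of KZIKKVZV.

The 8 letters of KZIKKVZV have repeats: K appearing 3 times, V appearing twice, and Z appearing twice.
So there are 8! / (3!·2!·2!) = 1680 distinguishable arrangements.

1680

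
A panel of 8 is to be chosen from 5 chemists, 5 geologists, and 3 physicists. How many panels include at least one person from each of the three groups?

With no constraint there are C(13,8) = 1287 possible selections.
Selections missing a whole group: no chemists → C(8,8) = 1; no geologists → C(8,8) = 1; no physicists → C(10,8) = 45.
Add back selections omitting two groups (i.e. drawn from a single group): C(5,8) + C(5,8) + C(3,8) = 0.
By inclusion–exclusion: 1287 − 47 + 0 = 1240.

1240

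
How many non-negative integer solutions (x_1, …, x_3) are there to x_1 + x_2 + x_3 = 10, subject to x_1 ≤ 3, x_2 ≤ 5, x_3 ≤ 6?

Ignoring the caps, the number of non-negative solutions to x_1+…+x_3 = 10 is C(12,2) = 66.
Subtract solutions that violate a single cap (substitute x_i' = x_i − (cap_i+1)): x_1 ≥ 4 gives C(8,2) = 28; x_2 ≥ 6 gives C(6,2) = 15; x_3 ≥ 7 gives C(5,2) = 10. Together 53.
Add back pairs where two caps are both exceeded: 1 + 0 + 0 = 1.
By inclusion–exclusion the count is 66 − 53 + 1 = 14.

14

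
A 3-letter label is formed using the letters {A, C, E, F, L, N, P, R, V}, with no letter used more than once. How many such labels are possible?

504

Choose and order 3 of the 9 symbols: the first letter has 9 options, the next 8, then 7.
That product is 9 × 8 × 7 = 504.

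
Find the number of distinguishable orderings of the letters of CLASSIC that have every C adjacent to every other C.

360

Treat the 2 copies of C as a single block. The multiset to arrange is then {CC, A, I, L, S, S}, 6 items in all.
That gives (6)!/(2!) = 360 arrangements.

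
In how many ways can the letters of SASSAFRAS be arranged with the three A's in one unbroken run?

Treat the 3 copies of A as a single block. The multiset to arrange is then {AAA, F, R, S, S, S, S}, 7 items in all.
That gives (7)!/(4!) = 210 arrangements.

210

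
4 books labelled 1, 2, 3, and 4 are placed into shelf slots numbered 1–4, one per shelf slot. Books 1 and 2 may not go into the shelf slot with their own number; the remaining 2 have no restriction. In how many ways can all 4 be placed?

Let Aᵢ (for i ∈ {1, 2}) be the placements that put book i in its forbidden shelf slot. Any j of these fix j positions, leaving (4−j)! ways to fill the rest, and there are C(2,j) ways to pick which j.
By inclusion–exclusion, the number of valid placements is Σ_{j=0}^{2} (−1)^j C(2,j)·(4−j)!.
Computing: 24 − 12 + 2 = 14.

14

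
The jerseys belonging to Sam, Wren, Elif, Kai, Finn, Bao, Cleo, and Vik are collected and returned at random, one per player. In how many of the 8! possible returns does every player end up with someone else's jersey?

14833

This is the derangement count D_8: permutations of 8 items with no fixed point.
By inclusion–exclusion this is Σ_{j=0}^{8} (−1)^j C(8,j)·(8−j)!.
Computing: 40320 − 40320 + 20160 − 6720 + 1680 − 336 + 56 − 8 + 1 = 14833.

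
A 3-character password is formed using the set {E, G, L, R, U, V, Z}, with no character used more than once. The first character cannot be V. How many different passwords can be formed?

The first character has 7−1 = 6 choices (anything except V).
The remaining 2 characters are filled from the other 6 symbols without repetition: 6 × 5 = 30.
Total: 6 × 30 = 180.

180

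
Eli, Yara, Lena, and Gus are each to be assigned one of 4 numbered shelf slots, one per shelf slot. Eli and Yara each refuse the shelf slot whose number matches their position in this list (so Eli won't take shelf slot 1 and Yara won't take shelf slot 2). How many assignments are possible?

Let Aᵢ (for i ∈ {1, 2}) be the placements that put person i in their forbidden shelf slot. Any j of these fix j positions, leaving (4−j)! ways to fill the rest, and there are C(2,j) ways to pick which j.
By inclusion–exclusion, the number of valid placements is Σ_{j=0}^{2} (−1)^j C(2,j)·(4−j)!.
Computing: 24 − 12 + 2 = 14.

14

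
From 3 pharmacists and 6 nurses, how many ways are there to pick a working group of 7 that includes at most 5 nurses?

Split by how many nurses are chosen (0 through 5).
Sum: C(6,0)·C(3,7) + C(6,1)·C(3,6) + C(6,2)·C(3,5) + C(6,3)·C(3,4) + C(6,4)·C(3,3) + C(6,5)·C(3,2) = 0 + 0 + 0 + 0 + 15 + 18 = 33.

33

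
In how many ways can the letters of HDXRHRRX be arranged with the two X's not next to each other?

1260

Total arrangements of HDXRHRRX: 8!/(3!·2!·2!) = 1680.
Arrangements with the X's together: treat XX as one letter, giving (7)!/(3!·2!) = 420.
Subtracting, 1680 − 420 = 1260 arrangements keep the X's apart.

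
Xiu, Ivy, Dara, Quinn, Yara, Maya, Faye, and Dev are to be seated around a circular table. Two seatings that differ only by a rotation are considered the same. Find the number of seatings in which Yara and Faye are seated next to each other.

Treat {Yara, Faye} as one unit (2 internal orders) and seat the resulting 7 units around the table: (6)! circular arrangements.
So 2 × (6)! = 2 × 720 = 1440.

1440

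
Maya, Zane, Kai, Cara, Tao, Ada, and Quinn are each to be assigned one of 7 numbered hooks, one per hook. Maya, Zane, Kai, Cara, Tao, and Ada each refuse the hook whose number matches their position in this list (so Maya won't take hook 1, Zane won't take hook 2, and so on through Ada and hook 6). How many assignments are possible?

Let Aᵢ (for 1 ≤ i ≤ 6) be the placements that put person i in their forbidden hook. Any j of these fix j positions, leaving (7−j)! ways to fill the rest, and there are C(6,j) ways to pick which j.
By inclusion–exclusion, the number of valid placements is Σ_{j=0}^{6} (−1)^j C(6,j)·(7−j)!.
Computing: 5040 − 4320 + 1800 − 480 + 90 − 12 + 1 = 2119.

2119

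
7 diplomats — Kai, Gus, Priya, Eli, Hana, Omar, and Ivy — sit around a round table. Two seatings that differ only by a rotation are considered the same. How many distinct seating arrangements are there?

720

Seat Kai anywhere (absorbing the rotational symmetry), then permute the other 6: (6)! = 720.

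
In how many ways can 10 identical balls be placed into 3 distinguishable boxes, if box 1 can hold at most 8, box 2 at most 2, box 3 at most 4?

12

By stars and bars, unrestricted non-negative solutions to x_1+…+x_3 = 10 number C(10+2,2) = 66.
Subtract solutions that violate a single cap (substitute x_i' = x_i − (cap_i+1)): x_1 ≥ 9 gives C(3,2) = 3; x_2 ≥ 3 gives C(9,2) = 36; x_3 ≥ 5 gives C(7,2) = 21. Together 60.
Add back pairs where two caps are both exceeded: 0 + 0 + 6 = 6.
By inclusion–exclusion the count is 66 − 60 + 6 = 12.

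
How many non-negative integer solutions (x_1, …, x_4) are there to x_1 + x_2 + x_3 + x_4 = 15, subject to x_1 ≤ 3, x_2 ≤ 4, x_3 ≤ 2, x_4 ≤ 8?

10

Without the upper bounds there are C(18,3) = 816 ways to split 15 among 4 variables.
Subtract solutions that violate a single cap (substitute x_i' = x_i − (cap_i+1)): x_1 ≥ 4 gives C(14,3) = 364; x_2 ≥ 5 gives C(13,3) = 286; x_3 ≥ 3 gives C(15,3) = 455; x_4 ≥ 9 gives C(9,3) = 84. Together 1189.
Add back pairs where two caps are both exceeded: 84 + 165 + 10 + 120 + 4 + 20 = 403.
Subtract triples: 20 + 0 + 0 + 0 = 20.
By inclusion–exclusion the count is 816 − 1189 + 403 − 20 = 10.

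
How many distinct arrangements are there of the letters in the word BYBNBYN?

210

The 7 letters of BYBNBYN have repeats: B appearing 3 times, N appearing twice, and Y appearing twice.
Dividing 7! = 5040 by 3!·2!·2! = 24 for the repeated letters gives 210.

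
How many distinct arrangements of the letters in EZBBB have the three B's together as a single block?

Treat the 3 copies of B as a single block. The multiset to arrange is then {BBB, E, Z}, 3 items in all.
All 3 items are distinct, so there are (3)! = 6 arrangements.

6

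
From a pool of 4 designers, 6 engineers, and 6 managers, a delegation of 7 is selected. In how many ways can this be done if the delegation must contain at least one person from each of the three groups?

10408

With no constraint there are C(16,7) = 11440 possible selections.
Selections missing a whole group: no designers → C(12,7) = 792; no engineers → C(10,7) = 120; no managers → C(10,7) = 120.
Add back selections omitting two groups (i.e. drawn from a single group): C(4,7) + C(6,7) + C(6,7) = 0.
By inclusion–exclusion: 11440 − 1032 + 0 = 10408.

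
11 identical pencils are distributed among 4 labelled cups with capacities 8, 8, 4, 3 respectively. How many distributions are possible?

Without the upper bounds there are C(14,3) = 364 ways to split 11 among 4 cups.
Subtract solutions that violate a single cap (substitute x_i' = x_i − (cap_i+1)): x_1 ≥ 9 gives C(5,3) = 10; x_2 ≥ 9 gives C(5,3) = 10; x_3 ≥ 5 gives C(9,3) = 84; x_4 ≥ 4 gives C(10,3) = 120. Together 224.
Add back pairs where two caps are both exceeded: 0 + 0 + 0 + 0 + 0 + 10 = 10.
By inclusion–exclusion the count is 364 − 224 + 10 = 150.

150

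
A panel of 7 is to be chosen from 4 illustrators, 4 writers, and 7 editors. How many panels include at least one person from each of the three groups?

5768

Total 7-person selections from all 15: C(15,7) = 6435.
Selections missing a whole group: no illustrators → C(11,7) = 330; no writers → C(11,7) = 330; no editors → C(8,7) = 8.
Add back selections omitting two groups (i.e. drawn from a single group): C(4,7) + C(4,7) + C(7,7) = 1.
By inclusion–exclusion: 6435 − 668 + 1 = 5768.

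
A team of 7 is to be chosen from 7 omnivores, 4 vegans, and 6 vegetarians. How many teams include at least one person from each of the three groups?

17283

Total 7-person selections from all 17: C(17,7) = 19448.
Selections missing a whole group: no omnivores → C(10,7) = 120; no vegans → C(13,7) = 1716; no vegetarians → C(11,7) = 330.
Add back selections omitting two groups (i.e. drawn from a single group): C(7,7) + C(4,7) + C(6,7) = 1.
By inclusion–exclusion: 19448 − 2166 + 1 = 17283.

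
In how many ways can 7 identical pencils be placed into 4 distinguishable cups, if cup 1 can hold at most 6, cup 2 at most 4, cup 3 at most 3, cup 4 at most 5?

85

Ignoring the caps, the number of non-negative solutions to x_1+…+x_4 = 7 is C(10,3) = 120.
Subtract solutions that violate a single cap (substitute x_i' = x_i − (cap_i+1)): x_1 ≥ 7 gives C(3,3) = 1; x_2 ≥ 5 gives C(5,3) = 10; x_3 ≥ 4 gives C(6,3) = 20; x_4 ≥ 6 gives C(4,3) = 4. Together 35.
No two caps can be exceeded simultaneously, so the pair terms are all 0.
By inclusion–exclusion the count is 120 − 35 + 0 = 85.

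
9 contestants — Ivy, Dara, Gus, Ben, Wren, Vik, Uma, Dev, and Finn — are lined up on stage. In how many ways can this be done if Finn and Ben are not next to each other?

There are 9! = 362880 arrangements in all. If Finn and Ben are adjacent, merging them into one block gives 2·(8)! = 80640 arrangements.
So 362880 − 80640 = 282240 arrangements keep them apart.

282240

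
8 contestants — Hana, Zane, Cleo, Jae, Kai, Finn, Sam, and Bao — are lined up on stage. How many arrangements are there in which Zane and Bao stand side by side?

Place the 6 others and the Zane-Bao pair as 7 objects in a line; the pair has 2 internal arrangements.
That gives 2 × 7! = 2 × 5040 = 10080.

10080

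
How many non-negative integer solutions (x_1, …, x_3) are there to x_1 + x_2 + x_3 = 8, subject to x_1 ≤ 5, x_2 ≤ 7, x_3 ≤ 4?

28

Without the upper bounds there are C(10,2) = 45 ways to split 8 among 3 variables.
Subtract solutions that violate a single cap (substitute x_i' = x_i − (cap_i+1)): x_1 ≥ 6 gives C(4,2) = 6; x_2 ≥ 8 gives C(2,2) = 1; x_3 ≥ 5 gives C(5,2) = 10. Together 17.
No two caps can be exceeded simultaneously, so the pair terms are all 0.
By inclusion–exclusion the count is 45 − 17 + 0 = 28.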